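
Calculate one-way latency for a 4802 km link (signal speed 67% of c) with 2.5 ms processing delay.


Speed = 0.67 * 3e5 km/s = 201000 km/s
Propagation delay = 4802 / 201000 = 0.0239 s = 23.8905 ms
Processing delay = 2.5 ms
Total one-way latency = 26.3905 ms


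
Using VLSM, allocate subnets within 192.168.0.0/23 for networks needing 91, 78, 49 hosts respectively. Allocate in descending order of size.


91 hosts -> /25 (126 usable): 192.168.0.0/25
78 hosts -> /25 (126 usable): 192.168.0.128/25
49 hosts -> /26 (62 usable): 192.168.1.0/26
Allocation: 192.168.0.0/25 (91 hosts, 126 usable); 192.168.0.128/25 (78 hosts, 126 usable); 192.168.1.0/26 (49 hosts, 62 usable)


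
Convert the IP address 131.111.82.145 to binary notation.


131 = 10000011
111 = 01101111
82 = 01010010
145 = 10010001
Binary: 10000011.01101111.01010010.10010001


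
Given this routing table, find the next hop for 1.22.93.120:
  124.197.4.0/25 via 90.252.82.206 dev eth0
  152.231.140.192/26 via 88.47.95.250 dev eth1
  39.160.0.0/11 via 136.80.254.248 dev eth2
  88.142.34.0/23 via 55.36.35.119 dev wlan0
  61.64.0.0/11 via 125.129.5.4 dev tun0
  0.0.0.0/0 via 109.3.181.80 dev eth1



Longest prefix match for 1.22.93.120:
  /25 124.197.4.0: no
  /26 152.231.140.192: no
  /11 39.160.0.0: no
  /23 88.142.34.0: no
  /11 61.64.0.0: no
  /0 0.0.0.0: MATCH
Selected: next-hop 109.3.181.80 via eth1 (matched /0)


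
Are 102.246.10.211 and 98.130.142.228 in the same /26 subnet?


Mask: 255.255.255.192
102.246.10.211 AND mask = 102.246.10.192
98.130.142.228 AND mask = 98.130.142.192
No, different subnets (102.246.10.192 vs 98.130.142.192)


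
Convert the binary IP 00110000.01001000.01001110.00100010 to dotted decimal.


00110000 = 48
01001000 = 72
01001110 = 78
00100010 = 34
IP: 48.72.78.34


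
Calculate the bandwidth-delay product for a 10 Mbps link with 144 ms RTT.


BDP = bandwidth * RTT
= 10 Mbps * 144 ms
= 10 * 1e6 * 144 / 1000 bits
= 1440000 bits
= 180000 bytes
= 175.7812 KB
BDP = 1440000 bits (180000 bytes)


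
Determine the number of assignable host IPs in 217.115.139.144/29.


Host bits = 32 - 29 = 3
Total addresses = 2^3 = 8
Usable = total - 2 (network and broadcast)
Usable hosts: 6


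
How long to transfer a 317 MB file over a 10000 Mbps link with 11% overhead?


Effective throughput = 10000 * (1 - 11/100) = 8900 Mbps
File size in Mb = 317 * 8 = 2536 Mb
Time = 2536 / 8900
Time = 0.2849 seconds


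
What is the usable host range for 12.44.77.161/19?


Network: 12.44.64.0
Broadcast: 12.44.95.255
First usable = network + 1
Last usable = broadcast - 1
Range: 12.44.64.1 to 12.44.95.254


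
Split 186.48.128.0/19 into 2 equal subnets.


New prefix = 19 + 1 = 20
Each subnet has 4096 addresses
  186.48.128.0/20
  186.48.144.0/20
Subnets: 186.48.128.0/20, 186.48.144.0/20


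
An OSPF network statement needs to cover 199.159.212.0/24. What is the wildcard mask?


Subnet mask: 255.255.255.0
Wildcard = 255.255.255.255 - subnet mask
255 - 255 = 0
255 - 255 = 0
255 - 255 = 0
255 - 0 = 255
Wildcard: 0.0.0.255


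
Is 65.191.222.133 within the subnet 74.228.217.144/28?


Subnet network: 74.228.217.144
Test IP AND mask: 65.191.222.128
No, 65.191.222.133 is not in 74.228.217.144/28


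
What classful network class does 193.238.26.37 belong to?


First octet: 193
Binary: 11000001
110xxxxx -> Class C (192-223)
Class C, default mask 255.255.255.0 (/24)


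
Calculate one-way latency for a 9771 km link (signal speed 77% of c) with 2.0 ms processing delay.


Speed = 0.77 * 3e5 km/s = 231000 km/s
Propagation delay = 9771 / 231000 = 0.0423 s = 42.2987 ms
Processing delay = 2.0 ms
Total one-way latency = 44.2987 ms


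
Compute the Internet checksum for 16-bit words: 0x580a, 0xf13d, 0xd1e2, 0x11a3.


Sum all words (with carry folding):
+ 0x580a = 0x580a
+ 0xf13d = 0x4948
+ 0xd1e2 = 0x1b2b
+ 0x11a3 = 0x2cce
One's complement: ~0x2cce
Checksum = 0xd331


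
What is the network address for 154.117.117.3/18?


IP:   10011010.01110101.01110101.00000011
Mask: 11111111.11111111.11000000.00000000
AND operation:
Net:  10011010.01110101.01000000.00000000
Network: 154.117.64.0/18


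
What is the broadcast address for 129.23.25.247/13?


Network: 129.16.0.0/13
Host bits = 19
Set all host bits to 1:
Broadcast: 129.23.255.255


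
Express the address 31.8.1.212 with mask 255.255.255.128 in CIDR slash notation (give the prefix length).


Binary: 11111111.11111111.11111111.10000000
Count leading 1s
Prefix: /25


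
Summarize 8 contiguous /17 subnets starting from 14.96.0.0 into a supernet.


Original prefix: /17
Number of subnets: 8 = 2^3
New prefix = 17 - 3 = 14
Supernet: 14.96.0.0/14


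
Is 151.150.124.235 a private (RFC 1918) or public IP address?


RFC 1918 private ranges:
  10.0.0.0/8 (10.0.0.0 - 10.255.255.255)
  172.16.0.0/12 (172.16.0.0 - 172.31.255.255)
  192.168.0.0/16 (192.168.0.0 - 192.168.255.255)
Public (not in any RFC 1918 range)


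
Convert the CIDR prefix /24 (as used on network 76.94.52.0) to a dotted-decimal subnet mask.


/24 means 24 network bits, 8 host bits
Binary: 11111111111111111111111100000000
Mask: 255.255.255.0


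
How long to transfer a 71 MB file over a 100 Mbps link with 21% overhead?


Effective throughput = 100 * (1 - 21/100) = 79 Mbps
File size in Mb = 71 * 8 = 568 Mb
Time = 568 / 79
Time = 7.1899 seconds


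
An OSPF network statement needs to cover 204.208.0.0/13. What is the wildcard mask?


Subnet mask: 255.248.0.0
Wildcard = 255.255.255.255 - subnet mask
255 - 255 = 0
255 - 248 = 7
255 - 0 = 255
255 - 0 = 255
Wildcard: 0.7.255.255


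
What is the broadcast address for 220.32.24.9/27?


Network: 220.32.24.0/27
Host bits = 5
Set all host bits to 1:
Broadcast: 220.32.24.31


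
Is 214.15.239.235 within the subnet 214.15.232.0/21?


Subnet network: 214.15.232.0
Test IP AND mask: 214.15.232.0
Yes, 214.15.239.235 is in 214.15.232.0/21


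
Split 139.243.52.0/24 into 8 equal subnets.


New prefix = 24 + 3 = 27
Each subnet has 32 addresses
  139.243.52.0/27
  139.243.52.32/27
  139.243.52.64/27
  139.243.52.96/27
  139.243.52.128/27
  139.243.52.160/27
  139.243.52.192/27
  139.243.52.224/27
Subnets: 139.243.52.0/27, 139.243.52.32/27, 139.243.52.64/27, 139.243.52.96/27, 139.243.52.128/27, 139.243.52.160/27, 139.243.52.192/27, 139.243.52.224/27


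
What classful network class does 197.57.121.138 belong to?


First octet: 197
Binary: 11000101
110xxxxx -> Class C (192-223)
Class C, default mask 255.255.255.0 (/24)


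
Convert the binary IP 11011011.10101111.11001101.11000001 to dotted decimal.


11011011 = 219
10101111 = 175
11001101 = 205
11000001 = 193
IP: 219.175.205.193


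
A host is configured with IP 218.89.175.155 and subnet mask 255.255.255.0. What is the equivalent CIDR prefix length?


Binary: 11111111.11111111.11111111.00000000
Count leading 1s
Prefix: /24


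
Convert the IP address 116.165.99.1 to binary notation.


116 = 01110100
165 = 10100101
99 = 01100011
1 = 00000001
Binary: 01110100.10100101.01100011.00000001


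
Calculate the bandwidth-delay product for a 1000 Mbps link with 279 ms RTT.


BDP = bandwidth * RTT
= 1000 Mbps * 279 ms
= 1000 * 1e6 * 279 / 1000 bits
= 279000000 bits
= 34875000 bytes
= 34057.6172 KB
BDP = 279000000 bits (34875000 bytes)


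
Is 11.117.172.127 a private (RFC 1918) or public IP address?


RFC 1918 private ranges:
  10.0.0.0/8 (10.0.0.0 - 10.255.255.255)
  172.16.0.0/12 (172.16.0.0 - 172.31.255.255)
  192.168.0.0/16 (192.168.0.0 - 192.168.255.255)
Public (not in any RFC 1918 range)


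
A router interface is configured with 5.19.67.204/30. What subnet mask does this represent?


/30 means 30 network bits, 2 host bits
Binary: 11111111111111111111111111111100
Mask: 255.255.255.252


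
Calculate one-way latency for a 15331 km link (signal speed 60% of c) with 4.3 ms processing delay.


Speed = 0.6 * 3e5 km/s = 180000 km/s
Propagation delay = 15331 / 180000 = 0.0852 s = 85.1722 ms
Processing delay = 4.3 ms
Total one-way latency = 89.4722 ms


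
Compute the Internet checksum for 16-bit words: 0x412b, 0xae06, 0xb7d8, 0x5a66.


Sum all words (with carry folding):
+ 0x412b = 0x412b
+ 0xae06 = 0xef31
+ 0xb7d8 = 0xa70a
+ 0x5a66 = 0x0171
One's complement: ~0x0171
Checksum = 0xfe8e


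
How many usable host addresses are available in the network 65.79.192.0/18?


Host bits = 32 - 18 = 14
Total addresses = 2^14 = 16384
Usable = total - 2 (network and broadcast)
Usable hosts: 16382


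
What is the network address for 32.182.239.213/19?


IP:   00100000.10110110.11101111.11010101
Mask: 11111111.11111111.11100000.00000000
AND operation:
Net:  00100000.10110110.11100000.00000000
Network: 32.182.224.0/19


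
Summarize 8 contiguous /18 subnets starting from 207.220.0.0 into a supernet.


Original prefix: /18
Number of subnets: 8 = 2^3
New prefix = 18 - 3 = 15
Supernet: 207.220.0.0/15


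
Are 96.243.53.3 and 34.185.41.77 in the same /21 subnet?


Mask: 255.255.248.0
96.243.53.3 AND mask = 96.243.48.0
34.185.41.77 AND mask = 34.185.40.0
No, different subnets (96.243.48.0 vs 34.185.40.0)


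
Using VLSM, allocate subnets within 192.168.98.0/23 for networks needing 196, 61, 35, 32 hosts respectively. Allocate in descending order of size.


196 hosts -> /24 (254 usable): 192.168.98.0/24
61 hosts -> /26 (62 usable): 192.168.99.0/26
35 hosts -> /26 (62 usable): 192.168.99.64/26
32 hosts -> /26 (62 usable): 192.168.99.128/26
Allocation: 192.168.98.0/24 (196 hosts, 254 usable); 192.168.99.0/26 (61 hosts, 62 usable); 192.168.99.64/26 (35 hosts, 62 usable); 192.168.99.128/26 (32 hosts, 62 usable)


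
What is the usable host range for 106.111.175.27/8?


Network: 106.0.0.0
Broadcast: 106.255.255.255
First usable = network + 1
Last usable = broadcast - 1
Range: 106.0.0.1 to 106.255.255.254


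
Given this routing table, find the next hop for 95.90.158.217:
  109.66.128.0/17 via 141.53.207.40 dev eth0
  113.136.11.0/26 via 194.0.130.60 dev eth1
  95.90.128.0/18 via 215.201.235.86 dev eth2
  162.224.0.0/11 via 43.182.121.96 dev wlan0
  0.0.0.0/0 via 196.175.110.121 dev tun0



Longest prefix match for 95.90.158.217:
  /17 109.66.128.0: no
  /26 113.136.11.0: no
  /18 95.90.128.0: MATCH
  /11 162.224.0.0: no
  /0 0.0.0.0: MATCH
Selected: next-hop 215.201.235.86 via eth2 (matched /18)


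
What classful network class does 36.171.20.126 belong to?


First octet: 36
Binary: 00100100
0xxxxxxx -> Class A (1-126)
Class A, default mask 255.0.0.0 (/8)


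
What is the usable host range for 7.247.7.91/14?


Network: 7.244.0.0
Broadcast: 7.247.255.255
First usable = network + 1
Last usable = broadcast - 1
Range: 7.244.0.1 to 7.247.255.254


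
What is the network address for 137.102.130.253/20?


IP:   10001001.01100110.10000010.11111101
Mask: 11111111.11111111.11110000.00000000
AND operation:
Net:  10001001.01100110.10000000.00000000
Network: 137.102.128.0/20


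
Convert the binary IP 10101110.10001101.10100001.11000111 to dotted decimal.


10101110 = 174
10001101 = 141
10100001 = 161
11000111 = 199
IP: 174.141.161.199


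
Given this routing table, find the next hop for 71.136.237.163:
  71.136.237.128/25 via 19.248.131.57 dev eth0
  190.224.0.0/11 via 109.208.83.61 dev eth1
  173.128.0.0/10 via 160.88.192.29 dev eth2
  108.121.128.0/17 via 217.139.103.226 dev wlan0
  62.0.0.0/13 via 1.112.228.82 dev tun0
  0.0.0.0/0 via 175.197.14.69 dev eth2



Longest prefix match for 71.136.237.163:
  /25 71.136.237.128: MATCH
  /11 190.224.0.0: no
  /10 173.128.0.0: no
  /17 108.121.128.0: no
  /13 62.0.0.0: no
  /0 0.0.0.0: MATCH
Selected: next-hop 19.248.131.57 via eth0 (matched /25)


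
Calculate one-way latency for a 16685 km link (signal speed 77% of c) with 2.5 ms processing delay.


Speed = 0.77 * 3e5 km/s = 231000 km/s
Propagation delay = 16685 / 231000 = 0.0722 s = 72.2294 ms
Processing delay = 2.5 ms
Total one-way latency = 74.7294 ms


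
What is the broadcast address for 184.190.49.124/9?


Network: 184.128.0.0/9
Host bits = 23
Set all host bits to 1:
Broadcast: 184.255.255.255


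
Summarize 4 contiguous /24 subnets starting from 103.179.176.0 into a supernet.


Original prefix: /24
Number of subnets: 4 = 2^2
New prefix = 24 - 2 = 22
Supernet: 103.179.176.0/22


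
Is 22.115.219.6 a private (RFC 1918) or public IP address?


RFC 1918 private ranges:
  10.0.0.0/8 (10.0.0.0 - 10.255.255.255)
  172.16.0.0/12 (172.16.0.0 - 172.31.255.255)
  192.168.0.0/16 (192.168.0.0 - 192.168.255.255)
Public (not in any RFC 1918 range)


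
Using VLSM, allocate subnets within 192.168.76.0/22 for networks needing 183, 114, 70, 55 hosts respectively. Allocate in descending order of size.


183 hosts -> /24 (254 usable): 192.168.76.0/24
114 hosts -> /25 (126 usable): 192.168.77.0/25
70 hosts -> /25 (126 usable): 192.168.77.128/25
55 hosts -> /26 (62 usable): 192.168.78.0/26
Allocation: 192.168.76.0/24 (183 hosts, 254 usable); 192.168.77.0/25 (114 hosts, 126 usable); 192.168.77.128/25 (70 hosts, 126 usable); 192.168.78.0/26 (55 hosts, 62 usable)


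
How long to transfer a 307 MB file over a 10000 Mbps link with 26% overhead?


Effective throughput = 10000 * (1 - 26/100) = 7400 Mbps
File size in Mb = 307 * 8 = 2456 Mb
Time = 2456 / 7400
Time = 0.3319 seconds


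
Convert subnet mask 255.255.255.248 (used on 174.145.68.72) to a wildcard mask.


Subnet mask: 255.255.255.248
Wildcard = 255.255.255.255 - subnet mask
255 - 255 = 0
255 - 255 = 0
255 - 255 = 0
255 - 248 = 7
Wildcard: 0.0.0.7


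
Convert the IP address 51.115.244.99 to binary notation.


51 = 00110011
115 = 01110011
244 = 11110100
99 = 01100011
Binary: 00110011.01110011.11110100.01100011


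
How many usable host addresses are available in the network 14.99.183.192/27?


Host bits = 32 - 27 = 5
Total addresses = 2^5 = 32
Usable = total - 2 (network and broadcast)
Usable hosts: 30


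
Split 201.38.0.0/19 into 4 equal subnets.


New prefix = 19 + 2 = 21
Each subnet has 2048 addresses
  201.38.0.0/21
  201.38.8.0/21
  201.38.16.0/21
  201.38.24.0/21
Subnets: 201.38.0.0/21, 201.38.8.0/21, 201.38.16.0/21, 201.38.24.0/21


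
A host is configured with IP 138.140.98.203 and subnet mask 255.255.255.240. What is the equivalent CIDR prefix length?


Binary: 11111111.11111111.11111111.11110000
Count leading 1s
Prefix: /28


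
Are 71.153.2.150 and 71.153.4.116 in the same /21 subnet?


Mask: 255.255.248.0
71.153.2.150 AND mask = 71.153.0.0
71.153.4.116 AND mask = 71.153.0.0
Yes, same subnet (71.153.0.0)


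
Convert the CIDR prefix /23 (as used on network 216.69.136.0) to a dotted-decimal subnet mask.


/23 means 23 network bits, 9 host bits
Binary: 11111111111111111111111000000000
Mask: 255.255.254.0


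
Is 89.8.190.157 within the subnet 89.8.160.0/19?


Subnet network: 89.8.160.0
Test IP AND mask: 89.8.160.0
Yes, 89.8.190.157 is in 89.8.160.0/19


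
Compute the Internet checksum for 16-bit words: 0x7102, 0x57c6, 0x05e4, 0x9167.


Sum all words (with carry folding):
+ 0x7102 = 0x7102
+ 0x57c6 = 0xc8c8
+ 0x05e4 = 0xceac
+ 0x9167 = 0x6014
One's complement: ~0x6014
Checksum = 0x9feb


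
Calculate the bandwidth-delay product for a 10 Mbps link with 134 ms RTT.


BDP = bandwidth * RTT
= 10 Mbps * 134 ms
= 10 * 1e6 * 134 / 1000 bits
= 1340000 bits
= 167500 bytes
= 163.5742 KB
BDP = 1340000 bits (167500 bytes)


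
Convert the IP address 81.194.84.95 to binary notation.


81 = 01010001
194 = 11000010
84 = 01010100
95 = 01011111
Binary: 01010001.11000010.01010100.01011111


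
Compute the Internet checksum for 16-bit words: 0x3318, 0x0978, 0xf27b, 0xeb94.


Sum all words (with carry folding):
+ 0x3318 = 0x3318
+ 0x0978 = 0x3c90
+ 0xf27b = 0x2f0c
+ 0xeb94 = 0x1aa1
One's complement: ~0x1aa1
Checksum = 0xe55e


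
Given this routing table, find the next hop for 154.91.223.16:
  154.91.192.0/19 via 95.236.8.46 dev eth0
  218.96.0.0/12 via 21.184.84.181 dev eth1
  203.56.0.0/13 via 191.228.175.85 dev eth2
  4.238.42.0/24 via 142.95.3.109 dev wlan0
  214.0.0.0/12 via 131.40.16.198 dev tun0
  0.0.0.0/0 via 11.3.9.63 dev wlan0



Longest prefix match for 154.91.223.16:
  /19 154.91.192.0: MATCH
  /12 218.96.0.0: no
  /13 203.56.0.0: no
  /24 4.238.42.0: no
  /12 214.0.0.0: no
  /0 0.0.0.0: MATCH
Selected: next-hop 95.236.8.46 via eth0 (matched /19)


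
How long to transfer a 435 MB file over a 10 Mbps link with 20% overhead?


Effective throughput = 10 * (1 - 20/100) = 8 Mbps
File size in Mb = 435 * 8 = 3480 Mb
Time = 3480 / 8
Time = 435 seconds


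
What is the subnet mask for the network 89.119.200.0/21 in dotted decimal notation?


/21 means 21 network bits, 11 host bits
Binary: 11111111111111111111100000000000
Mask: 255.255.248.0


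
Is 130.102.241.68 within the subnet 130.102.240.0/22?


Subnet network: 130.102.240.0
Test IP AND mask: 130.102.240.0
Yes, 130.102.241.68 is in 130.102.240.0/22


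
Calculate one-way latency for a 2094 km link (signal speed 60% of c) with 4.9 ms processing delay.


Speed = 0.6 * 3e5 km/s = 180000 km/s
Propagation delay = 2094 / 180000 = 0.0116 s = 11.6333 ms
Processing delay = 4.9 ms
Total one-way latency = 16.5333 ms


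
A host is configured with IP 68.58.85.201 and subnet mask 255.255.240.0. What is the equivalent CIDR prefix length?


Binary: 11111111.11111111.11110000.00000000
Count leading 1s
Prefix: /20


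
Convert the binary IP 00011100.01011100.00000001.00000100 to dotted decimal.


00011100 = 28
01011100 = 92
00000001 = 1
00000100 = 4
IP: 28.92.1.4


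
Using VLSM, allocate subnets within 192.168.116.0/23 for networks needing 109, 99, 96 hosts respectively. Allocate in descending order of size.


109 hosts -> /25 (126 usable): 192.168.116.0/25
99 hosts -> /25 (126 usable): 192.168.116.128/25
96 hosts -> /25 (126 usable): 192.168.117.0/25
Allocation: 192.168.116.0/25 (109 hosts, 126 usable); 192.168.116.128/25 (99 hosts, 126 usable); 192.168.117.0/25 (96 hosts, 126 usable)


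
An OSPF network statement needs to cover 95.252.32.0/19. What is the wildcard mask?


Subnet mask: 255.255.224.0
Wildcard = 255.255.255.255 - subnet mask
255 - 255 = 0
255 - 255 = 0
255 - 224 = 31
255 - 0 = 255
Wildcard: 0.0.31.255


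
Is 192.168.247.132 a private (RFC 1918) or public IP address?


RFC 1918 private ranges:
  10.0.0.0/8 (10.0.0.0 - 10.255.255.255)
  172.16.0.0/12 (172.16.0.0 - 172.31.255.255)
  192.168.0.0/16 (192.168.0.0 - 192.168.255.255)
Private (in 192.168.0.0/16)


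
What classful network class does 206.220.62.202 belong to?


First octet: 206
Binary: 11001110
110xxxxx -> Class C (192-223)
Class C, default mask 255.255.255.0 (/24)


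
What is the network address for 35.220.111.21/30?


IP:   00100011.11011100.01101111.00010101
Mask: 11111111.11111111.11111111.11111100
AND operation:
Net:  00100011.11011100.01101111.00010100
Network: 35.220.111.20/30


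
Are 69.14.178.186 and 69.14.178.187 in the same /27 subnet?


Mask: 255.255.255.224
69.14.178.186 AND mask = 69.14.178.160
69.14.178.187 AND mask = 69.14.178.160
Yes, same subnet (69.14.178.160)


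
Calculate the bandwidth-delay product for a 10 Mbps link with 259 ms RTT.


BDP = bandwidth * RTT
= 10 Mbps * 259 ms
= 10 * 1e6 * 259 / 1000 bits
= 2590000 bits
= 323750 bytes
= 316.1621 KB
BDP = 2590000 bits (323750 bytes)


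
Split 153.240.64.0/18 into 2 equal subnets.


New prefix = 18 + 1 = 19
Each subnet has 8192 addresses
  153.240.64.0/19
  153.240.96.0/19
Subnets: 153.240.64.0/19, 153.240.96.0/19


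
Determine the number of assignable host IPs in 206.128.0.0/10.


Host bits = 32 - 10 = 22
Total addresses = 2^22 = 4194304
Usable = total - 2 (network and broadcast)
Usable hosts: 4194302


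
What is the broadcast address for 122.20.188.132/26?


Network: 122.20.188.128/26
Host bits = 6
Set all host bits to 1:
Broadcast: 122.20.188.191


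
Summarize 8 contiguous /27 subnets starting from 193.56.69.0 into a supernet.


Original prefix: /27
Number of subnets: 8 = 2^3
New prefix = 27 - 3 = 24
Supernet: 193.56.69.0/24


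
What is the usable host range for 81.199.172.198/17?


Network: 81.199.128.0
Broadcast: 81.199.255.255
First usable = network + 1
Last usable = broadcast - 1
Range: 81.199.128.1 to 81.199.255.254


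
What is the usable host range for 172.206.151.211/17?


Network: 172.206.128.0
Broadcast: 172.206.255.255
First usable = network + 1
Last usable = broadcast - 1
Range: 172.206.128.1 to 172.206.255.254


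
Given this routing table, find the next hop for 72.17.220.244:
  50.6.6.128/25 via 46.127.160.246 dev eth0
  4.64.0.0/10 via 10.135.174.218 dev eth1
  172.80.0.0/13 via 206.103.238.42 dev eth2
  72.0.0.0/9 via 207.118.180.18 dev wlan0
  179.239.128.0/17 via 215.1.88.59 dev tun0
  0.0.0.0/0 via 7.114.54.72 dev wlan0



Longest prefix match for 72.17.220.244:
  /25 50.6.6.128: no
  /10 4.64.0.0: no
  /13 172.80.0.0: no
  /9 72.0.0.0: MATCH
  /17 179.239.128.0: no
  /0 0.0.0.0: MATCH
Selected: next-hop 207.118.180.18 via wlan0 (matched /9)


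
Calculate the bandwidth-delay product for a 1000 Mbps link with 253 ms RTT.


BDP = bandwidth * RTT
= 1000 Mbps * 253 ms
= 1000 * 1e6 * 253 / 1000 bits
= 253000000 bits
= 31625000 bytes
= 30883.7891 KB
BDP = 253000000 bits (31625000 bytes)


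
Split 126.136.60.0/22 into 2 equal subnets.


New prefix = 22 + 1 = 23
Each subnet has 512 addresses
  126.136.60.0/23
  126.136.62.0/23
Subnets: 126.136.60.0/23, 126.136.62.0/23


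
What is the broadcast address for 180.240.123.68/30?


Network: 180.240.123.68/30
Host bits = 2
Set all host bits to 1:
Broadcast: 180.240.123.71


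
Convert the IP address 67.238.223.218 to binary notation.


67 = 01000011
238 = 11101110
223 = 11011111
218 = 11011010
Binary: 01000011.11101110.11011111.11011010


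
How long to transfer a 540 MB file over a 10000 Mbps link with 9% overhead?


Effective throughput = 10000 * (1 - 9/100) = 9100 Mbps
File size in Mb = 540 * 8 = 4320 Mb
Time = 4320 / 9100
Time = 0.4747 seconds


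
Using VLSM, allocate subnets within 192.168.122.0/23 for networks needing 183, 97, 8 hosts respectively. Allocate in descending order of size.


183 hosts -> /24 (254 usable): 192.168.122.0/24
97 hosts -> /25 (126 usable): 192.168.123.0/25
8 hosts -> /28 (14 usable): 192.168.123.128/28
Allocation: 192.168.122.0/24 (183 hosts, 254 usable); 192.168.123.0/25 (97 hosts, 126 usable); 192.168.123.128/28 (8 hosts, 14 usable)


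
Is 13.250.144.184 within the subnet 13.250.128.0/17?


Subnet network: 13.250.128.0
Test IP AND mask: 13.250.128.0
Yes, 13.250.144.184 is in 13.250.128.0/17


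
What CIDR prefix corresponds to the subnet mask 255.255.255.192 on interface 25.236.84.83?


Binary: 11111111.11111111.11111111.11000000
Count leading 1s
Prefix: /26


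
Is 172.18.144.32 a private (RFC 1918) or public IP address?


RFC 1918 private ranges:
  10.0.0.0/8 (10.0.0.0 - 10.255.255.255)
  172.16.0.0/12 (172.16.0.0 - 172.31.255.255)
  192.168.0.0/16 (192.168.0.0 - 192.168.255.255)
Private (in 172.16.0.0/12)


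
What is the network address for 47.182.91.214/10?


IP:   00101111.10110110.01011011.11010110
Mask: 11111111.11000000.00000000.00000000
AND operation:
Net:  00101111.10000000.00000000.00000000
Network: 47.128.0.0/10


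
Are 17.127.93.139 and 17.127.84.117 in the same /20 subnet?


Mask: 255.255.240.0
17.127.93.139 AND mask = 17.127.80.0
17.127.84.117 AND mask = 17.127.80.0
Yes, same subnet (17.127.80.0)


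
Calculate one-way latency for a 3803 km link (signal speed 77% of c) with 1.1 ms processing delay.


Speed = 0.77 * 3e5 km/s = 231000 km/s
Propagation delay = 3803 / 231000 = 0.0165 s = 16.4632 ms
Processing delay = 1.1 ms
Total one-way latency = 17.5632 ms


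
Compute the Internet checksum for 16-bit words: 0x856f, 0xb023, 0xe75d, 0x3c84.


Sum all words (with carry folding):
+ 0x856f = 0x856f
+ 0xb023 = 0x3593
+ 0xe75d = 0x1cf1
+ 0x3c84 = 0x5975
One's complement: ~0x5975
Checksum = 0xa68a


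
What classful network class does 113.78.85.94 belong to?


First octet: 113
Binary: 01110001
0xxxxxxx -> Class A (1-126)
Class A, default mask 255.0.0.0 (/8)


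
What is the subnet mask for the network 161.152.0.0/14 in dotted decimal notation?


/14 means 14 network bits, 18 host bits
Binary: 11111111111111000000000000000000
Mask: 255.252.0.0


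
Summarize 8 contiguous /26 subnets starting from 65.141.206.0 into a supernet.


Original prefix: /26
Number of subnets: 8 = 2^3
New prefix = 26 - 3 = 23
Supernet: 65.141.206.0/23


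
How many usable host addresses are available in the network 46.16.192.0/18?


Host bits = 32 - 18 = 14
Total addresses = 2^14 = 16384
Usable = total - 2 (network and broadcast)
Usable hosts: 16382


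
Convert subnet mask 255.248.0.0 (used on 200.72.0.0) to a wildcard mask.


Subnet mask: 255.248.0.0
Wildcard = 255.255.255.255 - subnet mask
255 - 255 = 0
255 - 248 = 7
255 - 0 = 255
255 - 0 = 255
Wildcard: 0.7.255.255


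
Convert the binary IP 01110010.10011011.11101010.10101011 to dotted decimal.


01110010 = 114
10011011 = 155
11101010 = 234
10101011 = 171
IP: 114.155.234.171


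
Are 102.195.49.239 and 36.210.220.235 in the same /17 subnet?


Mask: 255.255.128.0
102.195.49.239 AND mask = 102.195.0.0
36.210.220.235 AND mask = 36.210.128.0
No, different subnets (102.195.0.0 vs 36.210.128.0)


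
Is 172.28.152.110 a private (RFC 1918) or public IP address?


RFC 1918 private ranges:
  10.0.0.0/8 (10.0.0.0 - 10.255.255.255)
  172.16.0.0/12 (172.16.0.0 - 172.31.255.255)
  192.168.0.0/16 (192.168.0.0 - 192.168.255.255)
Private (in 172.16.0.0/12)


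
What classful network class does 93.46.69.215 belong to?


First octet: 93
Binary: 01011101
0xxxxxxx -> Class A (1-126)
Class A, default mask 255.0.0.0 (/8)


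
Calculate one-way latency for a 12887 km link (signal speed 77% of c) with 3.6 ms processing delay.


Speed = 0.77 * 3e5 km/s = 231000 km/s
Propagation delay = 12887 / 231000 = 0.0558 s = 55.7879 ms
Processing delay = 3.6 ms
Total one-way latency = 59.3879 ms


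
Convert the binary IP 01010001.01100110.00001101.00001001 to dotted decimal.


01010001 = 81
01100110 = 102
00001101 = 13
00001001 = 9
IP: 81.102.13.9


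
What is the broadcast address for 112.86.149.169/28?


Network: 112.86.149.160/28
Host bits = 4
Set all host bits to 1:
Broadcast: 112.86.149.175


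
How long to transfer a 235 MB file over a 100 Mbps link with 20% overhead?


Effective throughput = 100 * (1 - 20/100) = 80 Mbps
File size in Mb = 235 * 8 = 1880 Mb
Time = 1880 / 80
Time = 23.5 seconds


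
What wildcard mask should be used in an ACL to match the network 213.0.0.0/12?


Subnet mask: 255.240.0.0
Wildcard = 255.255.255.255 - subnet mask
255 - 255 = 0
255 - 240 = 15
255 - 0 = 255
255 - 0 = 255
Wildcard: 0.15.255.255


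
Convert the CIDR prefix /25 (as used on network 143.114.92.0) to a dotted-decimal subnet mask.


/25 means 25 network bits, 7 host bits
Binary: 11111111111111111111111110000000
Mask: 255.255.255.128


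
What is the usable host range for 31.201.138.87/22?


Network: 31.201.136.0
Broadcast: 31.201.139.255
First usable = network + 1
Last usable = broadcast - 1
Range: 31.201.136.1 to 31.201.139.254


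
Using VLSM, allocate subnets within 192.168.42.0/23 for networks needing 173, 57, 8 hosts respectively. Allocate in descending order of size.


173 hosts -> /24 (254 usable): 192.168.42.0/24
57 hosts -> /26 (62 usable): 192.168.43.0/26
8 hosts -> /28 (14 usable): 192.168.43.64/28
Allocation: 192.168.42.0/24 (173 hosts, 254 usable); 192.168.43.0/26 (57 hosts, 62 usable); 192.168.43.64/28 (8 hosts, 14 usable)


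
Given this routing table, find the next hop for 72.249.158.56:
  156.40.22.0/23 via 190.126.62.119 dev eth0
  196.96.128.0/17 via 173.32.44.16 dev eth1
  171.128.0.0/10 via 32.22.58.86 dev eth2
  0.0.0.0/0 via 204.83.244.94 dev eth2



Longest prefix match for 72.249.158.56:
  /23 156.40.22.0: no
  /17 196.96.128.0: no
  /10 171.128.0.0: no
  /0 0.0.0.0: MATCH
Selected: next-hop 204.83.244.94 via eth2 (matched /0)


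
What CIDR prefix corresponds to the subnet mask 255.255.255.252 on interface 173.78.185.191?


Binary: 11111111.11111111.11111111.11111100
Count leading 1s
Prefix: /30


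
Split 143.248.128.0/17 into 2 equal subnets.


New prefix = 17 + 1 = 18
Each subnet has 16384 addresses
  143.248.128.0/18
  143.248.192.0/18
Subnets: 143.248.128.0/18, 143.248.192.0/18


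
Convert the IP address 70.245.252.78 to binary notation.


70 = 01000110
245 = 11110101
252 = 11111100
78 = 01001110
Binary: 01000110.11110101.11111100.01001110


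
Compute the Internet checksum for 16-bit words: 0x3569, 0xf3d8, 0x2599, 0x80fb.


Sum all words (with carry folding):
+ 0x3569 = 0x3569
+ 0xf3d8 = 0x2942
+ 0x2599 = 0x4edb
+ 0x80fb = 0xcfd6
One's complement: ~0xcfd6
Checksum = 0x3029


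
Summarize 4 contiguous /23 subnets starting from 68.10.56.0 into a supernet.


Original prefix: /23
Number of subnets: 4 = 2^2
New prefix = 23 - 2 = 21
Supernet: 68.10.56.0/21


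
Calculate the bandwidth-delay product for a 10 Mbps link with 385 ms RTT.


BDP = bandwidth * RTT
= 10 Mbps * 385 ms
= 10 * 1e6 * 385 / 1000 bits
= 3850000 bits
= 481250 bytes
= 469.9707 KB
BDP = 3850000 bits (481250 bytes)


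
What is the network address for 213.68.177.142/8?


IP:   11010101.01000100.10110001.10001110
Mask: 11111111.00000000.00000000.00000000
AND operation:
Net:  11010101.00000000.00000000.00000000
Network: 213.0.0.0/8


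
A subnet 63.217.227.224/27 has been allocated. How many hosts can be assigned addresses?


Host bits = 32 - 27 = 5
Total addresses = 2^5 = 32
Usable = total - 2 (network and broadcast)
Usable hosts: 30


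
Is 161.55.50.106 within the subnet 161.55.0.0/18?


Subnet network: 161.55.0.0
Test IP AND mask: 161.55.0.0
Yes, 161.55.50.106 is in 161.55.0.0/18


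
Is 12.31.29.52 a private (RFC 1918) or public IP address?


RFC 1918 private ranges:
  10.0.0.0/8 (10.0.0.0 - 10.255.255.255)
  172.16.0.0/12 (172.16.0.0 - 172.31.255.255)
  192.168.0.0/16 (192.168.0.0 - 192.168.255.255)
Public (not in any RFC 1918 range)


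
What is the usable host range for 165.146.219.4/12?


Network: 165.144.0.0
Broadcast: 165.159.255.255
First usable = network + 1
Last usable = broadcast - 1
Range: 165.144.0.1 to 165.159.255.254


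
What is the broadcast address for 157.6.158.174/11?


Network: 157.0.0.0/11
Host bits = 21
Set all host bits to 1:
Broadcast: 157.31.255.255


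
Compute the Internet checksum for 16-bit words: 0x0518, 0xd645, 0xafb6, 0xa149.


Sum all words (with carry folding):
+ 0x0518 = 0x0518
+ 0xd645 = 0xdb5d
+ 0xafb6 = 0x8b14
+ 0xa149 = 0x2c5e
One's complement: ~0x2c5e
Checksum = 0xd3a1


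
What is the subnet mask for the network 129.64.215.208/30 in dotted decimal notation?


/30 means 30 network bits, 2 host bits
Binary: 11111111111111111111111111111100
Mask: 255.255.255.252


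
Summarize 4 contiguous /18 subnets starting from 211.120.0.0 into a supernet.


Original prefix: /18
Number of subnets: 4 = 2^2
New prefix = 18 - 2 = 16
Supernet: 211.120.0.0/16


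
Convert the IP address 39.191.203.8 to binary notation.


39 = 00100111
191 = 10111111
203 = 11001011
8 = 00001000
Binary: 00100111.10111111.11001011.00001000


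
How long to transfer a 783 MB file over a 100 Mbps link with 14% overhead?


Effective throughput = 100 * (1 - 14/100) = 86 Mbps
File size in Mb = 783 * 8 = 6264 Mb
Time = 6264 / 86
Time = 72.8372 seconds


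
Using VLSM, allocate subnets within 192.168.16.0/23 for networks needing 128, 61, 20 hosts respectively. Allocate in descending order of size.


128 hosts -> /24 (254 usable): 192.168.16.0/24
61 hosts -> /26 (62 usable): 192.168.17.0/26
20 hosts -> /27 (30 usable): 192.168.17.64/27
Allocation: 192.168.16.0/24 (128 hosts, 254 usable); 192.168.17.0/26 (61 hosts, 62 usable); 192.168.17.64/27 (20 hosts, 30 usable)


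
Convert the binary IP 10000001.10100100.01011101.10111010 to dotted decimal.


10000001 = 129
10100100 = 164
01011101 = 93
10111010 = 186
IP: 129.164.93.186


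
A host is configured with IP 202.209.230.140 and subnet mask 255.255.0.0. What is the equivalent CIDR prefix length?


Binary: 11111111.11111111.00000000.00000000
Count leading 1s
Prefix: /16


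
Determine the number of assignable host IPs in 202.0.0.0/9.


Host bits = 32 - 9 = 23
Total addresses = 2^23 = 8388608
Usable = total - 2 (network and broadcast)
Usable hosts: 8388606


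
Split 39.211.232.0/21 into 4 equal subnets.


New prefix = 21 + 2 = 23
Each subnet has 512 addresses
  39.211.232.0/23
  39.211.234.0/23
  39.211.236.0/23
  39.211.238.0/23
Subnets: 39.211.232.0/23, 39.211.234.0/23, 39.211.236.0/23, 39.211.238.0/23


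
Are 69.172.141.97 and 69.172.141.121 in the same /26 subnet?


Mask: 255.255.255.192
69.172.141.97 AND mask = 69.172.141.64
69.172.141.121 AND mask = 69.172.141.64
Yes, same subnet (69.172.141.64)


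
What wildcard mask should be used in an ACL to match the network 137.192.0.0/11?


Subnet mask: 255.224.0.0
Wildcard = 255.255.255.255 - subnet mask
255 - 255 = 0
255 - 224 = 31
255 - 0 = 255
255 - 0 = 255
Wildcard: 0.31.255.255


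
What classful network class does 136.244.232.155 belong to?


First octet: 136
Binary: 10001000
10xxxxxx -> Class B (128-191)
Class B, default mask 255.255.0.0 (/16)


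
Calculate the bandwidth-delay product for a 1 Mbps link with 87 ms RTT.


BDP = bandwidth * RTT
= 1 Mbps * 87 ms
= 1 * 1e6 * 87 / 1000 bits
= 87000 bits
= 10875 bytes
= 10.6201 KB
BDP = 87000 bits (10875 bytes)


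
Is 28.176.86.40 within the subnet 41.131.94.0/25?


Subnet network: 41.131.94.0
Test IP AND mask: 28.176.86.0
No, 28.176.86.40 is not in 41.131.94.0/25


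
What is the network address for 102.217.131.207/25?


IP:   01100110.11011001.10000011.11001111
Mask: 11111111.11111111.11111111.10000000
AND operation:
Net:  01100110.11011001.10000011.10000000
Network: 102.217.131.128/25


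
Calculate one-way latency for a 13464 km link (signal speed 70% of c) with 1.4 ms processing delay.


Speed = 0.7 * 3e5 km/s = 210000 km/s
Propagation delay = 13464 / 210000 = 0.0641 s = 64.1143 ms
Processing delay = 1.4 ms
Total one-way latency = 65.5143 ms


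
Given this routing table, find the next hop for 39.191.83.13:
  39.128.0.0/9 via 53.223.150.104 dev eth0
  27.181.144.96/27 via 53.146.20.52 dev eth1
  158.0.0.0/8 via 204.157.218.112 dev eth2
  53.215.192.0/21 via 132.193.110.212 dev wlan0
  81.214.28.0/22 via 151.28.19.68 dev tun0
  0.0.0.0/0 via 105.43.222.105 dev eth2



Longest prefix match for 39.191.83.13:
  /9 39.128.0.0: MATCH
  /27 27.181.144.96: no
  /8 158.0.0.0: no
  /21 53.215.192.0: no
  /22 81.214.28.0: no
  /0 0.0.0.0: MATCH
Selected: next-hop 53.223.150.104 via eth0 (matched /9)


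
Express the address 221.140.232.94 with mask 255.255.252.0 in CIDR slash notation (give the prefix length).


Binary: 11111111.11111111.11111100.00000000
Count leading 1s
Prefix: /22


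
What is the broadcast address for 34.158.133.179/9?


Network: 34.128.0.0/9
Host bits = 23
Set all host bits to 1:
Broadcast: 34.255.255.255


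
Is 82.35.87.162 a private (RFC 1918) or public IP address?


RFC 1918 private ranges:
  10.0.0.0/8 (10.0.0.0 - 10.255.255.255)
  172.16.0.0/12 (172.16.0.0 - 172.31.255.255)
  192.168.0.0/16 (192.168.0.0 - 192.168.255.255)
Public (not in any RFC 1918 range)


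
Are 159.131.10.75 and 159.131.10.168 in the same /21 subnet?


Mask: 255.255.248.0
159.131.10.75 AND mask = 159.131.8.0
159.131.10.168 AND mask = 159.131.8.0
Yes, same subnet (159.131.8.0)


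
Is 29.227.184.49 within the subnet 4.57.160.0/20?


Subnet network: 4.57.160.0
Test IP AND mask: 29.227.176.0
No, 29.227.184.49 is not in 4.57.160.0/20


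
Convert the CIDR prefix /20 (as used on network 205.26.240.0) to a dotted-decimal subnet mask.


/20 means 20 network bits, 12 host bits
Binary: 11111111111111111111000000000000
Mask: 255.255.240.0


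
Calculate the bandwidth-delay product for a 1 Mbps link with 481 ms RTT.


BDP = bandwidth * RTT
= 1 Mbps * 481 ms
= 1 * 1e6 * 481 / 1000 bits
= 481000 bits
= 60125 bytes
= 58.7158 KB
BDP = 481000 bits (60125 bytes)


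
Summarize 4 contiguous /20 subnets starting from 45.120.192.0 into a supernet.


Original prefix: /20
Number of subnets: 4 = 2^2
New prefix = 20 - 2 = 18
Supernet: 45.120.192.0/18


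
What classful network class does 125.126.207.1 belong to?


First octet: 125
Binary: 01111101
0xxxxxxx -> Class A (1-126)
Class A, default mask 255.0.0.0 (/8)


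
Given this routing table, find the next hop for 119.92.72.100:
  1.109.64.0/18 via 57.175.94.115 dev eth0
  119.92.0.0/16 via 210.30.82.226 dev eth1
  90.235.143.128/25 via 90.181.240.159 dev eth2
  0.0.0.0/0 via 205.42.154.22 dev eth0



Longest prefix match for 119.92.72.100:
  /18 1.109.64.0: no
  /16 119.92.0.0: MATCH
  /25 90.235.143.128: no
  /0 0.0.0.0: MATCH
Selected: next-hop 210.30.82.226 via eth1 (matched /16)


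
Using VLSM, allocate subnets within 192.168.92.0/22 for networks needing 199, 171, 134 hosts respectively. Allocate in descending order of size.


199 hosts -> /24 (254 usable): 192.168.92.0/24
171 hosts -> /24 (254 usable): 192.168.93.0/24
134 hosts -> /24 (254 usable): 192.168.94.0/24
Allocation: 192.168.92.0/24 (199 hosts, 254 usable); 192.168.93.0/24 (171 hosts, 254 usable); 192.168.94.0/24 (134 hosts, 254 usable)


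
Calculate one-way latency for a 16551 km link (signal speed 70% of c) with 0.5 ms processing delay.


Speed = 0.7 * 3e5 km/s = 210000 km/s
Propagation delay = 16551 / 210000 = 0.0788 s = 78.8143 ms
Processing delay = 0.5 ms
Total one-way latency = 79.3143 ms


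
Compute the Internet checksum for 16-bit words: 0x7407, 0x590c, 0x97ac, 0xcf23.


Sum all words (with carry folding):
+ 0x7407 = 0x7407
+ 0x590c = 0xcd13
+ 0x97ac = 0x64c0
+ 0xcf23 = 0x33e4
One's complement: ~0x33e4
Checksum = 0xcc1b


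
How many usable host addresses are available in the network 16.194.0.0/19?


Host bits = 32 - 19 = 13
Total addresses = 2^13 = 8192
Usable = total - 2 (network and broadcast)
Usable hosts: 8190


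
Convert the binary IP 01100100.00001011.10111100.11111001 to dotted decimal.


01100100 = 100
00001011 = 11
10111100 = 188
11111001 = 249
IP: 100.11.188.249


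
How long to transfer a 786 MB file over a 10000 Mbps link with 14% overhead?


Effective throughput = 10000 * (1 - 14/100) = 8600 Mbps
File size in Mb = 786 * 8 = 6288 Mb
Time = 6288 / 8600
Time = 0.7312 seconds


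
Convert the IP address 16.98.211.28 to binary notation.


16 = 00010000
98 = 01100010
211 = 11010011
28 = 00011100
Binary: 00010000.01100010.11010011.00011100


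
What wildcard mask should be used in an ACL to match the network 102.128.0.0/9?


Subnet mask: 255.128.0.0
Wildcard = 255.255.255.255 - subnet mask
255 - 255 = 0
255 - 128 = 127
255 - 0 = 255
255 - 0 = 255
Wildcard: 0.127.255.255


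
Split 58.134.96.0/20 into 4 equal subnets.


New prefix = 20 + 2 = 22
Each subnet has 1024 addresses
  58.134.96.0/22
  58.134.100.0/22
  58.134.104.0/22
  58.134.108.0/22
Subnets: 58.134.96.0/22, 58.134.100.0/22, 58.134.104.0/22, 58.134.108.0/22


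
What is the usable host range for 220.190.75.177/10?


Network: 220.128.0.0
Broadcast: 220.191.255.255
First usable = network + 1
Last usable = broadcast - 1
Range: 220.128.0.1 to 220.191.255.254


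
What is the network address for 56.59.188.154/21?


IP:   00111000.00111011.10111100.10011010
Mask: 11111111.11111111.11111000.00000000
AND operation:
Net:  00111000.00111011.10111000.00000000
Network: 56.59.184.0/21
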